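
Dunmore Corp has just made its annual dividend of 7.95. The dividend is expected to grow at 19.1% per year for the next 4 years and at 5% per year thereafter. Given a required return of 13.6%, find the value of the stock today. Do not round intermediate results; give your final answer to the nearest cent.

D_1 = 9.46845
D_2 = 11.27692
D_3 = 13.43082
D_4 = 15.99610
Terminal value at year 4: TV = D_4×(1+g_2)/(r−g_2) = 16.79591/0.086 = 195.30125
P_0 = D_1/(1+r)^1 + D_2/(1+r)^2 + D_3/(1+r)^3 + D_4/(1+r)^4 + TV/(1+r)^4
    = 8.33490 + 8.73844 + 9.16152 + 9.60508 + 117.27129 = 153.11123

153.11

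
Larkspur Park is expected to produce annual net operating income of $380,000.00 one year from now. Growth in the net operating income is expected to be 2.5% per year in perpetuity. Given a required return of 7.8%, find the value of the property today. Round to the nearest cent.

Growing perpetuity: P = D₁ / (r − g) = $380,000.0000 / (0.078 − 0.025) = $7,169,811.32

$7169811.32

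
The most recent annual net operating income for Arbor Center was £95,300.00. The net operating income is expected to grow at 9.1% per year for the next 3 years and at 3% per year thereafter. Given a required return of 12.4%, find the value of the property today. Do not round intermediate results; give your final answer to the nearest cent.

£1224381.76

D_1 = 103972.30000
D_2 = 113433.77930
D_3 = 123756.25322
Terminal value at year 3: TV = D_3×(1+g_2)/(r−g_2) = 127468.94081/0.094 = 1356052.56184
P_0 = D_1/(1+r)^1 + D_2/(1+r)^2 + D_3/(1+r)^3 + TV/(1+r)^3
    = 92502.04626 + 89786.23886 + 87150.16601 + 954943.30837 = 1224381.75949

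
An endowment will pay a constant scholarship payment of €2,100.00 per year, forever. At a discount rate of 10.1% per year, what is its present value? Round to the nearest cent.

€20792.08

Level perpetuity: PV = C / r = €2,100.00 / 0.101 = €20,792.08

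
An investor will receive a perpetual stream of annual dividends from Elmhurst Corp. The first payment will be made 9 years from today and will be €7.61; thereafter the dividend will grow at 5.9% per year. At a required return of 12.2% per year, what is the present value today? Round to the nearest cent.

Value at end of year 8: C₁ / (r − g) = €7.61 / (0.122 − 0.059) = €120.7937
Discount to today: PV = €120.7937 / (1 + 0.122)^8 = €120.7937 / 2.511556 = €48.10

€48.10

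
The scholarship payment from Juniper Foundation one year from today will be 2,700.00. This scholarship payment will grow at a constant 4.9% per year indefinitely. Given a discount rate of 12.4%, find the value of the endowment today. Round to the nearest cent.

36000.00

Growing perpetuity: P = D₁ / (r − g) = 2,700.0000 / (0.124 − 0.049) = 36,000.00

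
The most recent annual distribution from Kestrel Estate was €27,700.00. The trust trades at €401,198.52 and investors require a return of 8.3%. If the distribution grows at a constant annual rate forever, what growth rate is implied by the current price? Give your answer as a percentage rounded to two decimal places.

1.31%

P = D₀(1+g)/(r−g) ⇒ P(r−g) = D₀(1+g) ⇒ g(P+D₀) = P·r − D₀
g = (P·r − D₀)/(P + D₀) = (€401,198.52×0.083 − €27,700.00) / (€401,198.52 + €27,700.00) = 0.013055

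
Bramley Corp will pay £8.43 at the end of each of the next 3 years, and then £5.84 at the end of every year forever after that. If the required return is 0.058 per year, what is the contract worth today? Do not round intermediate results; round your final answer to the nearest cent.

£107.64

PV of 3-year annuity: £8.43 × [1 − (1+0.058)^−3] / 0.058 = 22.61713
Perpetuity value at year 3: £5.84 / 0.058 = 100.68966
PV of perpetuity: 100.68966 / (1+0.058)^3 = 85.02132
Total PV = 22.61713 + 85.02132 = 107.63845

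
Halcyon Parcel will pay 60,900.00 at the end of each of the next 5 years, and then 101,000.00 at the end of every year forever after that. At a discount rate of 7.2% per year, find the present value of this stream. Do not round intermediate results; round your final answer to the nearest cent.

1239236.59

PV of 5-year annuity: 60,900.00 × [1 − (1+0.072)^−5] / 0.072 = 248370.53394
Perpetuity value at year 5: 101,000.00 / 0.072 = 1402777.77778
PV of perpetuity: 1402777.77778 / (1+0.072)^5 = 990866.05482
Total PV = 248370.53394 + 990866.05482 = 1239236.58876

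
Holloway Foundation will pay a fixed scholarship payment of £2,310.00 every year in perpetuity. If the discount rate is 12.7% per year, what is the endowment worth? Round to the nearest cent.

Level perpetuity: PV = C / r = £2,310.00 / 0.127 = £18,188.98

£18188.98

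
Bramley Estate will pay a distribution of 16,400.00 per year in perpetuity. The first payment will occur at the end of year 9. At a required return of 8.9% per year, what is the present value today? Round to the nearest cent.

93160.28

Value at end of year 8: C / r = 16,400.00 / 0.089 = 184,269.6629
Discount to today: PV = 184,269.6629 / (1 + 0.089)^8 = 184,269.6629 / 1.977985 = 93,160.28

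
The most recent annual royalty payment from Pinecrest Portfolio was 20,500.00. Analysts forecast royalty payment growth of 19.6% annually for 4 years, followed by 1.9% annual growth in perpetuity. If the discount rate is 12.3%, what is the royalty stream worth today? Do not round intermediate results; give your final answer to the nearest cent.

D_1 = 24518.00000
D_2 = 29323.52800
D_3 = 35070.93949
D_4 = 41944.84363
Terminal value at year 4: TV = D_4×(1+g_2)/(r−g_2) = 42741.79566/0.104 = 410978.80439
P_0 = D_1/(1+r)^1 + D_2/(1+r)^2 + D_3/(1+r)^3 + D_4/(1+r)^4 + TV/(1+r)^4
    = 21832.59127 + 23251.80691 + 24763.27789 + 26373.00121 + 258404.69450 = 354625.37178

354625.37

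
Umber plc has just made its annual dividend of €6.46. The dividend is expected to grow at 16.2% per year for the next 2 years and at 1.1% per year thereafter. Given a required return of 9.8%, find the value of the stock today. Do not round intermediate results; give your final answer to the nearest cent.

€98.15

D_1 = 7.50652
D_2 = 8.72258
Terminal value at year 2: TV = D_2×(1+g_2)/(r−g_2) = 8.81852/0.087 = 101.36235
P_0 = D_1/(1+r)^1 + D_2/(1+r)^2 + TV/(1+r)^2
    = 6.83654 + 7.23503 + 84.07599 = 98.14756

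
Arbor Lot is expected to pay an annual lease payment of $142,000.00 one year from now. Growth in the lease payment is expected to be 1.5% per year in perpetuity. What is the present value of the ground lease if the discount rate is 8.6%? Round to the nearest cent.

Growing perpetuity: P = D₁ / (r − g) = $142,000.0000 / (0.086 − 0.015) = $2,000,000.00

$2000000.00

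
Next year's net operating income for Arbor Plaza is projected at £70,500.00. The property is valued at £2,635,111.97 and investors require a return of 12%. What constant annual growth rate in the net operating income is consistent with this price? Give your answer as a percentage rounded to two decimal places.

P = D₁/(r−g) ⇒ g = r − D₁/P = 0.12 − £70,500.00/£2,635,111.97 = 0.093246

9.32%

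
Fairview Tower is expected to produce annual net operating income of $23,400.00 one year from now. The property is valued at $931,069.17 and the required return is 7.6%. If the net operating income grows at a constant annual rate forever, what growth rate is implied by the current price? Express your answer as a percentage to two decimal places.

P = D₁/(r−g) ⇒ g = r − D₁/P = 0.076 − $23,400.00/$931,069.17 = 0.050868

5.09%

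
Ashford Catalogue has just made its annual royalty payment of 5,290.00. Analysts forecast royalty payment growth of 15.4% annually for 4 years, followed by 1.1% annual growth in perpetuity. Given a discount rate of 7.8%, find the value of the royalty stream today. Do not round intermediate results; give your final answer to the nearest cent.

D_1 = 6104.66000
D_2 = 7044.77764
D_3 = 8129.67340
D_4 = 9381.64310
Terminal value at year 4: TV = D_4×(1+g_2)/(r−g_2) = 9484.84117/0.067 = 141564.79364
P_0 = D_1/(1+r)^1 + D_2/(1+r)^2 + D_3/(1+r)^3 + D_4/(1+r)^4 + TV/(1+r)^4
    = 5662.94991 + 6062.19313 + 6489.58337 + 6947.10502 + 104828.70404 = 129990.53546

129990.54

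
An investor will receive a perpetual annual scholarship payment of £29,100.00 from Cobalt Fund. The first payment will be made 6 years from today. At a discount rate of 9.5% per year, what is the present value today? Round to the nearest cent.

£194580.26

Value at end of year 5: C / r = £29,100.00 / 0.095 = £306,315.7895
Discount to today: PV = £306,315.7895 / (1 + 0.095)^5 = £306,315.7895 / 1.574239 = £194,580.26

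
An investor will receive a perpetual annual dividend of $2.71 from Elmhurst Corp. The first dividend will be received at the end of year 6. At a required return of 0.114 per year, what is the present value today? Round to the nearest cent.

Value at end of year 5: C / r = $2.71 / 0.114 = $23.7719
Discount to today: PV = $23.7719 / (1 + 0.114)^5 = $23.7719 / 1.715639 = $13.86

$13.86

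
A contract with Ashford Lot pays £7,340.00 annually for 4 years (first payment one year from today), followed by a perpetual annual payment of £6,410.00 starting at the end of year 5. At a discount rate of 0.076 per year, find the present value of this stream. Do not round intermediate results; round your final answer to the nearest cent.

PV of 4-year annuity: £7,340.00 × [1 − (1+0.076)^−4] / 0.076 = 24529.04738
Perpetuity value at year 4: £6,410.00 / 0.076 = 84342.10526
PV of perpetuity: 84342.10526 / (1+0.076)^4 = 62920.96171
Total PV = 24529.04738 + 62920.96171 = 87450.00909

£87450.01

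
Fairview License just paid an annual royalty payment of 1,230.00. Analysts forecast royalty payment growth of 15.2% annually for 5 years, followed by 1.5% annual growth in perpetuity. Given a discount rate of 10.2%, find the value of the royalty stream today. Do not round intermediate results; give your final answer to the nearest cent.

24954.08

D_1 = 1416.96000
D_2 = 1632.33792
D_3 = 1880.45328
D_4 = 2166.28218
D_5 = 2495.55707
Terminal value at year 5: TV = D_5×(1+g_2)/(r−g_2) = 2532.99043/0.087 = 29114.83254
P_0 = D_1/(1+r)^1 + D_2/(1+r)^2 + D_3/(1+r)^3 + D_4/(1+r)^4 + D_5/(1+r)^5 + TV/(1+r)^5
    = 1285.80762 + 1344.14735 + 1405.13407 + 1468.88789 + 1535.53434 + 17914.56734 = 24954.07862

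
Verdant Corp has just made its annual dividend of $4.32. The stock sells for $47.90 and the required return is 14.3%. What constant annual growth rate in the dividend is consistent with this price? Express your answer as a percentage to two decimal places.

4.84%

P = D₀(1+g)/(r−g) ⇒ P(r−g) = D₀(1+g) ⇒ g(P+D₀) = P·r − D₀
g = (P·r − D₀)/(P + D₀) = ($47.90×0.143 − $4.32) / ($47.90 + $4.32) = 0.048443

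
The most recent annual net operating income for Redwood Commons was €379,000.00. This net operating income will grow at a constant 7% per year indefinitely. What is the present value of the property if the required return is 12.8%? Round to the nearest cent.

D₁ = D₀ × (1 + g) = €379,000.00 × 1.07 = €405,530.0000
Growing perpetuity: P = D₁ / (r − g) = €405,530.0000 / (0.128 − 0.07) = €6,991,896.55

€6991896.55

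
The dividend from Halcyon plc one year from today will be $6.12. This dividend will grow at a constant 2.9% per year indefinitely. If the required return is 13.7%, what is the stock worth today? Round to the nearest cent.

Growing perpetuity: P = D₁ / (r − g) = $6.1200 / (0.137 − 0.029) = $56.67

$56.67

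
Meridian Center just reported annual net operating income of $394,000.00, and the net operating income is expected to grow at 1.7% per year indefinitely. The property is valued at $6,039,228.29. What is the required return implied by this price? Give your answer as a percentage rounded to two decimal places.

8.33%

D₁ = $394,000.00 × 1.017 = $400,698.0000
P = D₁/(r − g) ⇒ r = D₁/P + g = $400,698.0000/$6,039,228.29 + 0.017 = 0.066349 + 0.017 = 0.083349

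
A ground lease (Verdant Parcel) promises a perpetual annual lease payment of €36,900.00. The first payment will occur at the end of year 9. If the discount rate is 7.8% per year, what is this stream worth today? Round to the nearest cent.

€259406.99

Value at end of year 8: C / r = €36,900.00 / 0.078 = €473,076.9231
Discount to today: PV = €473,076.9231 / (1 + 0.078)^8 = €473,076.9231 / 1.823686 = €259,406.99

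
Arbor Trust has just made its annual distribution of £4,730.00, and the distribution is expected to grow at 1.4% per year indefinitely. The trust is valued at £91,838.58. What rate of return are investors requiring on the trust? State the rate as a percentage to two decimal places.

D₁ = £4,730.00 × 1.014 = £4,796.2200
P = D₁/(r − g) ⇒ r = D₁/P + g = £4,796.2200/£91,838.58 + 0.014 = 0.052224 + 0.014 = 0.066224

6.62%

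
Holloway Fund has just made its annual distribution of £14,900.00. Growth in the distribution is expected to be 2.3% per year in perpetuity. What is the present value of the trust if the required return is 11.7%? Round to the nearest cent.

£162156.38

D₁ = D₀ × (1 + g) = £14,900.00 × 1.023 = £15,242.7000
Growing perpetuity: P = D₁ / (r − g) = £15,242.7000 / (0.117 − 0.023) = £162,156.38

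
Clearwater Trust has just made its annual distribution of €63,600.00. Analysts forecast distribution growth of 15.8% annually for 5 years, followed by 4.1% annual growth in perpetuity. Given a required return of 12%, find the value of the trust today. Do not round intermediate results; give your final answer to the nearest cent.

€1342093.86

D_1 = 73648.80000
D_2 = 85285.31040
D_3 = 98760.38944
D_4 = 114364.53098
D_5 = 132434.12687
Terminal value at year 5: TV = D_5×(1+g_2)/(r−g_2) = 137863.92607/0.079 = 1745112.98824
P_0 = D_1/(1+r)^1 + D_2/(1+r)^2 + D_3/(1+r)^3 + D_4/(1+r)^4 + D_5/(1+r)^5 + TV/(1+r)^5
    = 65757.85714 + 67988.92730 + 70295.69447 + 72680.72696 + 75146.68020 + 990223.97579 = 1342093.86186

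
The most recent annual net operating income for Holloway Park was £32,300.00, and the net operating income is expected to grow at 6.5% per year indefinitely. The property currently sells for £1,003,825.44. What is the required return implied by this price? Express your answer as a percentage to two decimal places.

D₁ = £32,300.00 × 1.065 = £34,399.5000
P = D₁/(r − g) ⇒ r = D₁/P + g = £34,399.5000/£1,003,825.44 + 0.065 = 0.034268 + 0.065 = 0.099268

9.93%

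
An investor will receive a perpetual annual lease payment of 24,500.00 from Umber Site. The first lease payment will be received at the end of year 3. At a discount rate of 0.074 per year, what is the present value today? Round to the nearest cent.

287029.02

Value at end of year 2: C / r = 24,500.00 / 0.074 = 331,081.0811
Discount to today: PV = 331,081.0811 / (1 + 0.074)^2 = 331,081.0811 / 1.153476 = 287,029.02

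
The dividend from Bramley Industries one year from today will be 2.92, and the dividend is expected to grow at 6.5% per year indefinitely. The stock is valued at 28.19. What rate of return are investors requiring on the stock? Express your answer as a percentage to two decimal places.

16.86%

P = D₁/(r − g) ⇒ r = D₁/P + g = 2.9200/28.19 + 0.065 = 0.103583 + 0.065 = 0.168583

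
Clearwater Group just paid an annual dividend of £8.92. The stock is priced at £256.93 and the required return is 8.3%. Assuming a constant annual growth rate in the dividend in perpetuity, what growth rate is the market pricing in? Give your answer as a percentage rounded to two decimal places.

4.67%

P = D₀(1+g)/(r−g) ⇒ P(r−g) = D₀(1+g) ⇒ g(P+D₀) = P·r − D₀
g = (P·r − D₀)/(P + D₀) = (£256.93×0.083 − £8.92) / (£256.93 + £8.92) = 0.046662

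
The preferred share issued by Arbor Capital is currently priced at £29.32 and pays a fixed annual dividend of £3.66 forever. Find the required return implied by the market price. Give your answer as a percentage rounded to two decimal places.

12.48%

P = C/r ⇒ r = C/P = £3.66/£29.32 = 0.124829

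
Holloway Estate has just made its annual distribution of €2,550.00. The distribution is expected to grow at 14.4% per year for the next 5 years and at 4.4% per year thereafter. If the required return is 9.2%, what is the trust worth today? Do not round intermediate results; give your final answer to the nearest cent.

€84678.12

D_1 = 2917.20000
D_2 = 3337.27680
D_3 = 3817.84466
D_4 = 4367.61429
D_5 = 4996.55075
Terminal value at year 5: TV = D_5×(1+g_2)/(r−g_2) = 5216.39898/0.048 = 108674.97877
P_0 = D_1/(1+r)^1 + D_2/(1+r)^2 + D_3/(1+r)^3 + D_4/(1+r)^4 + D_5/(1+r)^5 + TV/(1+r)^5
    = 2671.42857 + 2798.63946 + 2931.90800 + 3071.52267 + 3217.78565 + 69986.83794 = 84678.12228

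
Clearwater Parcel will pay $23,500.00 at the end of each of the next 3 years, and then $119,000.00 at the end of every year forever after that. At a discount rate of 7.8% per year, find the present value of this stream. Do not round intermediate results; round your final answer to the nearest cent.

$1278637.38

PV of 3-year annuity: $23,500.00 × [1 − (1+0.078)^−3] / 0.078 = 60781.00115
Perpetuity value at year 3: $119,000.00 / 0.078 = 1525641.02564
PV of perpetuity: 1525641.02564 / (1+0.078)^3 = 1217856.38151
Total PV = 60781.00115 + 1217856.38151 = 1278637.38266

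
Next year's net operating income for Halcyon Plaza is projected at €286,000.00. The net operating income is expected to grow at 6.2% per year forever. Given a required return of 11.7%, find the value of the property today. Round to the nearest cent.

€5200000.00

Growing perpetuity: P = D₁ / (r − g) = €286,000.0000 / (0.117 − 0.062) = €5,200,000.00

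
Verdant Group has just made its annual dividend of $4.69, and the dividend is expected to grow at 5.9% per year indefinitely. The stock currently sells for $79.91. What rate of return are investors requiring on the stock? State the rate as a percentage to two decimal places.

12.12%

D₁ = $4.69 × 1.059 = $4.9667
P = D₁/(r − g) ⇒ r = D₁/P + g = $4.9667/$79.91 + 0.059 = 0.062154 + 0.059 = 0.121154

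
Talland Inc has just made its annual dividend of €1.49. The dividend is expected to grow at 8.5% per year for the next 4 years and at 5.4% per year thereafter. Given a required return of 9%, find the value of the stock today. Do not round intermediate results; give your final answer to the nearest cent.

D_1 = 1.61665
D_2 = 1.75407
D_3 = 1.90316
D_4 = 2.06493
Terminal value at year 4: TV = D_4×(1+g_2)/(r−g_2) = 2.17644/0.036 = 60.45655
P_0 = D_1/(1+r)^1 + D_2/(1+r)^2 + D_3/(1+r)^3 + D_4/(1+r)^4 + TV/(1+r)^4
    = 1.48317 + 1.47636 + 1.46959 + 1.46285 + 42.82894 = 48.72091

€48.72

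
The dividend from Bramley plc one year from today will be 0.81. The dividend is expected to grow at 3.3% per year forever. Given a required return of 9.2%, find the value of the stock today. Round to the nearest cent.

13.73

Growing perpetuity: P = D₁ / (r − g) = 0.8100 / (0.092 − 0.033) = 13.73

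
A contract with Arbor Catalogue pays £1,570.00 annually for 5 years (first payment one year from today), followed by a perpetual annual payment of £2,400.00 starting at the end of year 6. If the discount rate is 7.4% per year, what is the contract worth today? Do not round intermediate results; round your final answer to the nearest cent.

£29065.41

PV of 5-year annuity: £1,570.00 × [1 − (1+0.074)^−5] / 0.074 = 6368.94897
Perpetuity value at year 5: £2,400.00 / 0.074 = 32432.43243
PV of perpetuity: 32432.43243 / (1+0.074)^5 = 22696.45949
Total PV = 6368.94897 + 22696.45949 = 29065.40846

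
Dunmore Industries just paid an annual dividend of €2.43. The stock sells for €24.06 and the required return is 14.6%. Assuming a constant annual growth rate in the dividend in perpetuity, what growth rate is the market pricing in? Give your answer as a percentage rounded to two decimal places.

P = D₀(1+g)/(r−g) ⇒ P(r−g) = D₀(1+g) ⇒ g(P+D₀) = P·r − D₀
g = (P·r − D₀)/(P + D₀) = (€24.06×0.146 − €2.43) / (€24.06 + €2.43) = 0.040874

4.09%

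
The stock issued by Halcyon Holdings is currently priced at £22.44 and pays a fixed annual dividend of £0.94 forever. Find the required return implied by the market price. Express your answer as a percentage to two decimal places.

4.19%

P = C/r ⇒ r = C/P = £0.94/£22.44 = 0.041889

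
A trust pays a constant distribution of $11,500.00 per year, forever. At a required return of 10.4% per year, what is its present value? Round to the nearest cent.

$110576.92

Level perpetuity: PV = C / r = $11,500.00 / 0.104 = $110,576.92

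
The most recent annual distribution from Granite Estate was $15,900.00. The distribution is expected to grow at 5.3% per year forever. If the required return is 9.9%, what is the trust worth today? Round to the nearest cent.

D₁ = D₀ × (1 + g) = $15,900.00 × 1.053 = $16,742.7000
Growing perpetuity: P = D₁ / (r − g) = $16,742.7000 / (0.099 − 0.053) = $363,971.74

$363971.74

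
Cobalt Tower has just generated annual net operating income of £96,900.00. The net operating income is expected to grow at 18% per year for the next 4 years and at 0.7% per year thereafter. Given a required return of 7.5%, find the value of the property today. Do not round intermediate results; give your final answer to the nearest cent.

D_1 = 114342.00000
D_2 = 134923.56000
D_3 = 159209.80080
D_4 = 187867.56494
Terminal value at year 4: TV = D_4×(1+g_2)/(r−g_2) = 189182.63790/0.068 = 2782097.61616
P_0 = D_1/(1+r)^1 + D_2/(1+r)^2 + D_3/(1+r)^3 + D_4/(1+r)^4 + TV/(1+r)^4
    = 106364.65116 + 116753.75663 + 128157.61192 + 140675.33216 + 2083236.16887 = 2575187.52074

£2575187.52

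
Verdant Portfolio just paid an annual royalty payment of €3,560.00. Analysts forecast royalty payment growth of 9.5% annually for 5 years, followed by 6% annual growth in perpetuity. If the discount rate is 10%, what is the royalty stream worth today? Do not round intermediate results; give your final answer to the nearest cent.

D_1 = 3898.20000
D_2 = 4268.52900
D_3 = 4674.03925
D_4 = 5118.07298
D_5 = 5604.28992
Terminal value at year 5: TV = D_5×(1+g_2)/(r−g_2) = 5940.54731/0.04 = 148513.68282
P_0 = D_1/(1+r)^1 + D_2/(1+r)^2 + D_3/(1+r)^3 + D_4/(1+r)^4 + D_5/(1+r)^5 + TV/(1+r)^5
    = 3543.81818 + 3527.70992 + 3511.67487 + 3495.71271 + 3479.82311 + 92215.31243 = 109774.05122

€109774.05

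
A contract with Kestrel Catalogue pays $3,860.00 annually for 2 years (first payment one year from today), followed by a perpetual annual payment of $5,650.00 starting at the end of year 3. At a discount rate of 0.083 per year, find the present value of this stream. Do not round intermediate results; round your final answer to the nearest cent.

PV of 2-year annuity: $3,860.00 × [1 − (1+0.083)^−2] / 0.083 = 6855.19261
Perpetuity value at year 2: $5,650.00 / 0.083 = 68072.28916
PV of perpetuity: 68072.28916 / (1+0.083)^2 = 58038.13418
Total PV = 6855.19261 + 58038.13418 = 64893.32678

$64893.33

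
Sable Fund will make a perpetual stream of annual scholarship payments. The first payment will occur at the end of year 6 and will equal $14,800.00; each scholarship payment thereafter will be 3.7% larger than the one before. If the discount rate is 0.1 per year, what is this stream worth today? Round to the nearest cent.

$145867.23

Value at end of year 5: C₁ / (r − g) = $14,800.00 / (0.1 − 0.037) = $234,920.6349
Discount to today: PV = $234,920.6349 / (1 + 0.1)^5 = $234,920.6349 / 1.610510 = $145,867.23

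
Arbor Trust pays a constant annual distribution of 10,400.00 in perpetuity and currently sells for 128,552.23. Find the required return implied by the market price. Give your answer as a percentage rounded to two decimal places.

8.09%

P = C/r ⇒ r = C/P = 10,400.00/128,552.23 = 0.080901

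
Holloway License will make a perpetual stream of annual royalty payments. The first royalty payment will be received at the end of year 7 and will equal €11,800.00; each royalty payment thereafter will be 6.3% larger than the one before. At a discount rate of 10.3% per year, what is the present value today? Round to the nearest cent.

Value at end of year 6: C₁ / (r − g) = €11,800.00 / (0.103 − 0.063) = €295,000.0000
Discount to today: PV = €295,000.0000 / (1 + 0.103)^6 = €295,000.0000 / 1.800749 = €163,820.76

€163820.76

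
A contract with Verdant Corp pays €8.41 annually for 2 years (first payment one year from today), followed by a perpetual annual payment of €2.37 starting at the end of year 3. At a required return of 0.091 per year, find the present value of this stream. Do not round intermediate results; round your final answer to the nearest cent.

PV of 2-year annuity: €8.41 × [1 − (1+0.091)^−2] / 0.091 = 14.77408
Perpetuity value at year 2: €2.37 / 0.091 = 26.04396
PV of perpetuity: 26.04396 / (1+0.091)^2 = 21.88051
Total PV = 14.77408 + 21.88051 = 36.65459

€36.65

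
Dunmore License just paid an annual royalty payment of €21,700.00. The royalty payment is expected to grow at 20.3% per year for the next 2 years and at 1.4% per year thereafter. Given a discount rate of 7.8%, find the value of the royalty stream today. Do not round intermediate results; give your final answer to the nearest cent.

D_1 = 26105.10000
D_2 = 31404.43530
Terminal value at year 2: TV = D_2×(1+g_2)/(r−g_2) = 31844.09739/0.064 = 497564.02178
P_0 = D_1/(1+r)^1 + D_2/(1+r)^2 + TV/(1+r)^2
    = 24216.23377 + 27024.23861 + 428165.28047 = 479405.75284

€479405.75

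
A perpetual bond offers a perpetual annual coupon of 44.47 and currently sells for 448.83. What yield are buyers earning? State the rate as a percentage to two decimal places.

9.91%

P = C/r ⇒ r = C/P = 44.47/448.83 = 0.099080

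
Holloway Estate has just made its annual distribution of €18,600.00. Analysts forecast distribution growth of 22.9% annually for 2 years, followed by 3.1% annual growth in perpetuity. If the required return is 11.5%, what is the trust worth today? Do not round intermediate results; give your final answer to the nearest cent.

D_1 = 22859.40000
D_2 = 28094.20260
Terminal value at year 2: TV = D_2×(1+g_2)/(r−g_2) = 28965.12288/0.084 = 344822.89144
P_0 = D_1/(1+r)^1 + D_2/(1+r)^2 + TV/(1+r)^2
    = 20501.70404 + 22597.84239 + 277361.61309 = 320461.15951

€320461.16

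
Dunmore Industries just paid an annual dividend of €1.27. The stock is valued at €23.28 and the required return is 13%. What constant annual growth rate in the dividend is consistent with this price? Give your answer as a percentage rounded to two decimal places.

7.15%

P = D₀(1+g)/(r−g) ⇒ P(r−g) = D₀(1+g) ⇒ g(P+D₀) = P·r − D₀
g = (P·r − D₀)/(P + D₀) = (€23.28×0.13 − €1.27) / (€23.28 + €1.27) = 0.071544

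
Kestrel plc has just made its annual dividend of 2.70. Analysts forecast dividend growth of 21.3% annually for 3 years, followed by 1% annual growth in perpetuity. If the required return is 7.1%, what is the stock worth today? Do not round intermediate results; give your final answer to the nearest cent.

D_1 = 3.27510
D_2 = 3.97270
D_3 = 4.81888
Terminal value at year 3: TV = D_3×(1+g_2)/(r−g_2) = 4.86707/0.061 = 79.78802
P_0 = D_1/(1+r)^1 + D_2/(1+r)^2 + D_3/(1+r)^3 + TV/(1+r)^3
    = 3.05798 + 3.46343 + 3.92263 + 64.94853 = 75.39257

75.39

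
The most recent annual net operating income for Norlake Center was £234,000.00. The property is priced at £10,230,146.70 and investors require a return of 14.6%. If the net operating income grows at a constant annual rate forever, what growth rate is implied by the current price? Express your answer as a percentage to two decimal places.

12.04%

P = D₀(1+g)/(r−g) ⇒ P(r−g) = D₀(1+g) ⇒ g(P+D₀) = P·r − D₀
g = (P·r − D₀)/(P + D₀) = (£10,230,146.70×0.146 − £234,000.00) / (£10,230,146.70 + £234,000.00) = 0.120373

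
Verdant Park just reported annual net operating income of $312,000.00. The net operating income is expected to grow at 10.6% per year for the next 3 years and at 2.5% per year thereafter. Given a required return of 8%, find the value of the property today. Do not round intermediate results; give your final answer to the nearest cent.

$7226469.94

D_1 = 345072.00000
D_2 = 381649.63200
D_3 = 422104.49299
Terminal value at year 3: TV = D_3×(1+g_2)/(r−g_2) = 432657.10532/0.055 = 7866492.82394
P_0 = D_1/(1+r)^1 + D_2/(1+r)^2 + D_3/(1+r)^3 + TV/(1+r)^3
    = 319511.11111 + 327203.04527 + 335080.15562 + 6244675.62740 = 7226469.93939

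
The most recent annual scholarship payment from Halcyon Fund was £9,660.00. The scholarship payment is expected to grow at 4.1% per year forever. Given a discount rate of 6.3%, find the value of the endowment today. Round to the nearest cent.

D₁ = D₀ × (1 + g) = £9,660.00 × 1.041 = £10,056.0600
Growing perpetuity: P = D₁ / (r − g) = £10,056.0600 / (0.063 − 0.041) = £457,093.64

£457093.64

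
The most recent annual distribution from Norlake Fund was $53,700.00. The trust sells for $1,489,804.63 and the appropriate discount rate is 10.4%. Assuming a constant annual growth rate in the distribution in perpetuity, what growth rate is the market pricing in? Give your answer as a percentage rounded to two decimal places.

P = D₀(1+g)/(r−g) ⇒ P(r−g) = D₀(1+g) ⇒ g(P+D₀) = P·r − D₀
g = (P·r − D₀)/(P + D₀) = ($1,489,804.63×0.104 − $53,700.00) / ($1,489,804.63 + $53,700.00) = 0.065591

6.56%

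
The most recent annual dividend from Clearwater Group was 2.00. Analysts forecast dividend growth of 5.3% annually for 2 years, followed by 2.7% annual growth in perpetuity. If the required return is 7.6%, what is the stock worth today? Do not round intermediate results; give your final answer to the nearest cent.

44.02

D_1 = 2.10600
D_2 = 2.21762
Terminal value at year 2: TV = D_2×(1+g_2)/(r−g_2) = 2.27749/0.049 = 46.47946
P_0 = D_1/(1+r)^1 + D_2/(1+r)^2 + TV/(1+r)^2
    = 1.95725 + 1.91541 + 40.14547 = 44.01813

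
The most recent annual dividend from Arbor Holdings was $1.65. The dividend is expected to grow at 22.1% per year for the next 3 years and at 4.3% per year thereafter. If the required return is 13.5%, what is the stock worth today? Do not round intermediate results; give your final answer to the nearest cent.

D_1 = 2.01465
D_2 = 2.45989
D_3 = 3.00352
Terminal value at year 3: TV = D_3×(1+g_2)/(r−g_2) = 3.13267/0.092 = 34.05081
P_0 = D_1/(1+r)^1 + D_2/(1+r)^2 + D_3/(1+r)^3 + TV/(1+r)^3
    = 1.77502 + 1.90952 + 2.05420 + 23.28841 = 29.02715

$29.03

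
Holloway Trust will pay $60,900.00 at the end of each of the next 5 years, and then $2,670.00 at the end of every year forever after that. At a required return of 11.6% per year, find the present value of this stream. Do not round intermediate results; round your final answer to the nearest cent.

PV of 5-year annuity: $60,900.00 × [1 − (1+0.116)^−5] / 0.116 = 221723.79959
Perpetuity value at year 5: $2,670.00 / 0.116 = 23017.24138
PV of perpetuity: 23017.24138 / (1+0.116)^5 = 13296.34573
Total PV = 221723.79959 + 13296.34573 = 235020.14533

$235020.15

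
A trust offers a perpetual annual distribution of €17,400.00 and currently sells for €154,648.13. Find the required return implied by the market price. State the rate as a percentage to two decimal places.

P = C/r ⇒ r = C/P = €17,400.00/€154,648.13 = 0.112513

11.25%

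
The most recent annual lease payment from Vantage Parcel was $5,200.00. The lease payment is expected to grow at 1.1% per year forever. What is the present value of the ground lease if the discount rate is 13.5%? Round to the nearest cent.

D₁ = D₀ × (1 + g) = $5,200.00 × 1.011 = $5,257.2000
Growing perpetuity: P = D₁ / (r − g) = $5,257.2000 / (0.135 − 0.011) = $42,396.77

$42396.77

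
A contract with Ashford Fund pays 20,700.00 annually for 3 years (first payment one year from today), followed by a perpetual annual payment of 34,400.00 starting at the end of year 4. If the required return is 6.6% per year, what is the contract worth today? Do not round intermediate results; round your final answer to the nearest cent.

484994.61

PV of 3-year annuity: 20,700.00 × [1 − (1+0.066)^−3] / 0.066 = 54722.80385
Perpetuity value at year 3: 34,400.00 / 0.066 = 521212.12121
PV of perpetuity: 521212.12121 / (1+0.066)^3 = 430271.80950
Total PV = 54722.80385 + 430271.80950 = 484994.61335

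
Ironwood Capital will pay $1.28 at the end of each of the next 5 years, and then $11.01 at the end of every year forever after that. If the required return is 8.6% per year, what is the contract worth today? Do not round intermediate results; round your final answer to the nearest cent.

PV of 5-year annuity: $1.28 × [1 − (1+0.086)^−5] / 0.086 = 5.03086
Perpetuity value at year 5: $11.01 / 0.086 = 128.02326
PV of perpetuity: 128.02326 / (1+0.086)^5 = 84.75001
Total PV = 5.03086 + 84.75001 = 89.78087

$89.78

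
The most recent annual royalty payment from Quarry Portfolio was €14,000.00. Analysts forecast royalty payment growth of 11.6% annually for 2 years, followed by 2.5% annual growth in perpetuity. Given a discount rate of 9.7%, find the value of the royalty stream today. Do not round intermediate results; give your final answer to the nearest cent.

€235000.91

D_1 = 15624.00000
D_2 = 17436.38400
Terminal value at year 2: TV = D_2×(1+g_2)/(r−g_2) = 17872.29360/0.072 = 248226.30000
P_0 = D_1/(1+r)^1 + D_2/(1+r)^2 + TV/(1+r)^2
    = 14242.47949 + 14489.15871 + 206269.27337 = 235000.91158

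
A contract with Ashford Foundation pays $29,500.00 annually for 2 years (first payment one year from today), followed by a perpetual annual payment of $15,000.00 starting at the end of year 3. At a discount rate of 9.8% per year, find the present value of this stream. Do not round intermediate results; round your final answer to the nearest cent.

PV of 2-year annuity: $29,500.00 × [1 − (1+0.098)^−2] / 0.098 = 51336.09378
Perpetuity value at year 2: $15,000.00 / 0.098 = 153061.22449
PV of perpetuity: 153061.22449 / (1+0.098)^2 = 126958.12596
Total PV = 51336.09378 + 126958.12596 = 178294.21974

$178294.22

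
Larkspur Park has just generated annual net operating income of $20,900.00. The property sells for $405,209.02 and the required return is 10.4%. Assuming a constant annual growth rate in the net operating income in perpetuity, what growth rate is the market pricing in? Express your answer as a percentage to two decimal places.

4.99%

P = D₀(1+g)/(r−g) ⇒ P(r−g) = D₀(1+g) ⇒ g(P+D₀) = P·r − D₀
g = (P·r − D₀)/(P + D₀) = ($405,209.02×0.104 − $20,900.00) / ($405,209.02 + $20,900.00) = 0.049850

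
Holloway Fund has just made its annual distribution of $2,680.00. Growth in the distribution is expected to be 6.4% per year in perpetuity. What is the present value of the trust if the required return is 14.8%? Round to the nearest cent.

$33946.67

D₁ = D₀ × (1 + g) = $2,680.00 × 1.064 = $2,851.5200
Growing perpetuity: P = D₁ / (r − g) = $2,851.5200 / (0.148 − 0.064) = $33,946.67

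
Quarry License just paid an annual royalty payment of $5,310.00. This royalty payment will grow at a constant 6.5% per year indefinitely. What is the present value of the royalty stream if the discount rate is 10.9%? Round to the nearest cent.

$128526.14

D₁ = D₀ × (1 + g) = $5,310.00 × 1.065 = $5,655.1500
Growing perpetuity: P = D₁ / (r − g) = $5,655.1500 / (0.109 − 0.065) = $128,526.14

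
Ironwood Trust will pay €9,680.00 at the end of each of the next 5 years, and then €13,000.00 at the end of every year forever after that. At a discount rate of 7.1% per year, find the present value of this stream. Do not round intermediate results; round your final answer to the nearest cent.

PV of 5-year annuity: €9,680.00 × [1 − (1+0.071)^−5] / 0.071 = 39583.86648
Perpetuity value at year 5: €13,000.00 / 0.071 = 183098.59155
PV of perpetuity: 183098.59155 / (1+0.071)^5 = 129938.44029
Total PV = 39583.86648 + 129938.44029 = 169522.30677

€169522.31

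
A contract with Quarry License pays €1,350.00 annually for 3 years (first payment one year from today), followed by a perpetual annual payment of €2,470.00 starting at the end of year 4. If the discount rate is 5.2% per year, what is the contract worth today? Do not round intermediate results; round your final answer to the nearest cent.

PV of 3-year annuity: €1,350.00 × [1 − (1+0.052)^−3] / 0.052 = 3662.65050
Perpetuity value at year 3: €2,470.00 / 0.052 = 47500.00000
PV of perpetuity: 47500.00000 / (1+0.052)^3 = 40798.70612
Total PV = 3662.65050 + 40798.70612 = 44461.35662

€44461.36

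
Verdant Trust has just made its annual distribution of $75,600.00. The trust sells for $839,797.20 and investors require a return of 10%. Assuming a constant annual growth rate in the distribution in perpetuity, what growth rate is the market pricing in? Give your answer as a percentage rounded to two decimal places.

0.92%

P = D₀(1+g)/(r−g) ⇒ P(r−g) = D₀(1+g) ⇒ g(P+D₀) = P·r − D₀
g = (P·r − D₀)/(P + D₀) = ($839,797.20×0.1 − $75,600.00) / ($839,797.20 + $75,600.00) = 0.009154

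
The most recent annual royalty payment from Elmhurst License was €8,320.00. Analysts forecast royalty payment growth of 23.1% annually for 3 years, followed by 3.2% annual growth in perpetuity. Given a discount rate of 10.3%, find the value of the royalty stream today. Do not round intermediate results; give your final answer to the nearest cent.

€199323.77

D_1 = 10241.92000
D_2 = 12607.80352
D_3 = 15520.20613
Terminal value at year 3: TV = D_3×(1+g_2)/(r−g_2) = 16016.85273/0.071 = 225589.47506
P_0 = D_1/(1+r)^1 + D_2/(1+r)^2 + D_3/(1+r)^3 + TV/(1+r)^3
    = 9285.51224 + 10363.06942 + 11565.67403 + 168109.51544 = 199323.77112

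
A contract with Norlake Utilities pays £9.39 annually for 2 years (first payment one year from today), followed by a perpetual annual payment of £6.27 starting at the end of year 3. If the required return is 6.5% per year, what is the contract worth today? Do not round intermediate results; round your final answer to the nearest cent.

£102.14

PV of 2-year annuity: £9.39 × [1 − (1+0.065)^−2] / 0.065 = 17.09568
Perpetuity value at year 2: £6.27 / 0.065 = 96.46154
PV of perpetuity: 96.46154 / (1+0.065)^2 = 85.04621
Total PV = 17.09568 + 85.04621 = 102.14189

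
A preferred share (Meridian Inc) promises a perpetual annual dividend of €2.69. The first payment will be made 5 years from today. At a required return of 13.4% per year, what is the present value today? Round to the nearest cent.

€12.14

Value at end of year 4: C / r = €2.69 / 0.134 = €20.0746
Discount to today: PV = €20.0746 / (1 + 0.134)^4 = €20.0746 / 1.653683 = €12.14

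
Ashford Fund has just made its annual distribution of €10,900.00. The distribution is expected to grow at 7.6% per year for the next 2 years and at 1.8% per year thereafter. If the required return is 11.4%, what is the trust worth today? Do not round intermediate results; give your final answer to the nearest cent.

D_1 = 11728.40000
D_2 = 12619.75840
Terminal value at year 2: TV = D_2×(1+g_2)/(r−g_2) = 12846.91405/0.096 = 133822.02137
P_0 = D_1/(1+r)^1 + D_2/(1+r)^2 + TV/(1+r)^2
    = 10528.18671 + 10169.05647 + 107834.36962 = 128531.61281

€128531.61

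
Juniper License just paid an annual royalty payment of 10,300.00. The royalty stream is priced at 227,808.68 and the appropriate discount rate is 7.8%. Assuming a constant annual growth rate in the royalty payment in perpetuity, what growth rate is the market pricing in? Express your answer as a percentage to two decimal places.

3.14%

P = D₀(1+g)/(r−g) ⇒ P(r−g) = D₀(1+g) ⇒ g(P+D₀) = P·r − D₀
g = (P·r − D₀)/(P + D₀) = (227,808.68×0.078 − 10,300.00) / (227,808.68 + 10,300.00) = 0.031368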